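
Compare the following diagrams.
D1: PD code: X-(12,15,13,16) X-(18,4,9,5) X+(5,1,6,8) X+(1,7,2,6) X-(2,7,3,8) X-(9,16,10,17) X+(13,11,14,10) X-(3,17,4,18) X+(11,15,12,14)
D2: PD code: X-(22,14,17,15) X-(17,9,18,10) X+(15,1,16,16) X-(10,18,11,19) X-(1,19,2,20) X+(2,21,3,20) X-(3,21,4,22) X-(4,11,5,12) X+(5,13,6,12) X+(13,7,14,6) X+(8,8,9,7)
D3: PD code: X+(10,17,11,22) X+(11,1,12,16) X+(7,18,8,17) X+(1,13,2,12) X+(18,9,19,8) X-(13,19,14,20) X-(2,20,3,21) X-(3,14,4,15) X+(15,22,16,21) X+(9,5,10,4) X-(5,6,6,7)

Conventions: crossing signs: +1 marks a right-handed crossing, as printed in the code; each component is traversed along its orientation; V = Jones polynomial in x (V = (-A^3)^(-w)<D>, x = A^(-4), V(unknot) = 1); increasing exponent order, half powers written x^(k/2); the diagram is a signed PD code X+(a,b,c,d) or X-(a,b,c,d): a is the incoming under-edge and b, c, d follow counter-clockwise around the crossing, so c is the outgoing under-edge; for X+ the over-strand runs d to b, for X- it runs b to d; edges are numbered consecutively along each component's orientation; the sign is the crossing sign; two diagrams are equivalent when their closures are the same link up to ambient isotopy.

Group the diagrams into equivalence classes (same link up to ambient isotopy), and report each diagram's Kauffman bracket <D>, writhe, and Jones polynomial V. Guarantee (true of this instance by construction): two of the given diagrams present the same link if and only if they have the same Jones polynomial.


equivalence classes: {D1} | {D2} | {D3}
D1 (bracket A^-1 + A^7; 9 crossings at w = -1): V = -x^(-5/2) - x^(-1/2)
V(D2) = -x^(-9/2) - x^(-5/2) + x^(-3/2) - x^(-1/2)  (w -1, c 11, <D> = A^-1 - A^3 + A^7 + A^15)
V(D3) = -x^(1/2) - x^(5/2)  (w +3, c 11, <D> = A^-1 + A^7)
observation: 3 values of V(x) split the 3 diagrams


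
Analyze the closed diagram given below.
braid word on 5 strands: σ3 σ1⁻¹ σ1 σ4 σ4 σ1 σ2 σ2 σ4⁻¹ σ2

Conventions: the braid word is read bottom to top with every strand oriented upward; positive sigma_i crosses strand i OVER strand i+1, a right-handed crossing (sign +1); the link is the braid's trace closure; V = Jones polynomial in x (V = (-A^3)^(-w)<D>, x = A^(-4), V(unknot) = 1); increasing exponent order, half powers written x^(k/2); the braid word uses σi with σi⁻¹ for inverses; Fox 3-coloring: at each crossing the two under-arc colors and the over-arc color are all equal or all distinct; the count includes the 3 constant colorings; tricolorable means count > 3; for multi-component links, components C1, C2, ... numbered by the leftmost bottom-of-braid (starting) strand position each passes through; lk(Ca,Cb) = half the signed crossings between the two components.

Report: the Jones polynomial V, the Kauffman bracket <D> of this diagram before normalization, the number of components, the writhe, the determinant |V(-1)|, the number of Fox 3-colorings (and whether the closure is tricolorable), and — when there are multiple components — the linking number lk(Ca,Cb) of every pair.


Jones polynomial: V(x) = x + x^3 - x^4
<D> = -A^2 + A^6 + A^14; writhe +6
components 1, writhe +6 (10 crossings)
3-colorings: 9 of 3^10, det 3 — tricolorable
note: the span of V is 3, forcing >= 3 crossings in any diagram


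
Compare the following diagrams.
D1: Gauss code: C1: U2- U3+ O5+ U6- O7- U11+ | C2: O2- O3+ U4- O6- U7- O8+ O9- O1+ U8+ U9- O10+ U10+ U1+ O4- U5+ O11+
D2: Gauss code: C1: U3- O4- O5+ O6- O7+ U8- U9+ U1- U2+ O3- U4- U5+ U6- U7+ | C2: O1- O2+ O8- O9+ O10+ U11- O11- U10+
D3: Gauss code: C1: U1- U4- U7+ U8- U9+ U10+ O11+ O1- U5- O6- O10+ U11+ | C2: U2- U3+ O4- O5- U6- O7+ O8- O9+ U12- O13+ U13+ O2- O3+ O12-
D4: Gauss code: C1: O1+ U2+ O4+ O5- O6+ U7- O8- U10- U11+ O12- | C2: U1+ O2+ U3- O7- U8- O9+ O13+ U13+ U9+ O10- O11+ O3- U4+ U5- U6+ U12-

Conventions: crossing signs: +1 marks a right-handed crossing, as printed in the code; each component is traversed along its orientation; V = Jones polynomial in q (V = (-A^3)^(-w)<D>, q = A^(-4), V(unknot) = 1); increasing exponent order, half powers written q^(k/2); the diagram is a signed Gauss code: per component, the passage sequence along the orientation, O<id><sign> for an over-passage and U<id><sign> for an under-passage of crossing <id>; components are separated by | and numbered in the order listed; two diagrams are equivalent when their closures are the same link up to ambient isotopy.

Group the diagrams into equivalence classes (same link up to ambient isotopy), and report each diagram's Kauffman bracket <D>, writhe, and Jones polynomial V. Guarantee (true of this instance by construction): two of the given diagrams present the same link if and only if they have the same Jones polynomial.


equivalence classes: {D1, D4} | {D2} | {D3}
D1 (bracket A^-3 - A + 2A^5 - A^9 + 2A^13 - A^17; 11 crossings at w = +1): V = q^(-7/2) - 2q^(-5/2) + q^(-3/2) - 2q^(-1/2) + q^(1/2) - q^(3/2)
V(D2) = -q^(-1/2) - q^(1/2)  (w -1, c 11, <D> = A^-5 + A^-1)
V(D3) = -q^(-5/2) - q^(-1/2)  [13 crossings, <D> = A^-1 + A^7, w = -1]
V(D4) = q^(-7/2) - 2q^(-5/2) + q^(-3/2) - 2q^(-1/2) + q^(1/2) - q^(3/2)  [13 crossings, <D> = A^-3 - A + 2A^5 - A^9 + 2A^13 - A^17, w = +1]
key observation: 3 classes among 4 diagrams; unequal V(q) rules out equality


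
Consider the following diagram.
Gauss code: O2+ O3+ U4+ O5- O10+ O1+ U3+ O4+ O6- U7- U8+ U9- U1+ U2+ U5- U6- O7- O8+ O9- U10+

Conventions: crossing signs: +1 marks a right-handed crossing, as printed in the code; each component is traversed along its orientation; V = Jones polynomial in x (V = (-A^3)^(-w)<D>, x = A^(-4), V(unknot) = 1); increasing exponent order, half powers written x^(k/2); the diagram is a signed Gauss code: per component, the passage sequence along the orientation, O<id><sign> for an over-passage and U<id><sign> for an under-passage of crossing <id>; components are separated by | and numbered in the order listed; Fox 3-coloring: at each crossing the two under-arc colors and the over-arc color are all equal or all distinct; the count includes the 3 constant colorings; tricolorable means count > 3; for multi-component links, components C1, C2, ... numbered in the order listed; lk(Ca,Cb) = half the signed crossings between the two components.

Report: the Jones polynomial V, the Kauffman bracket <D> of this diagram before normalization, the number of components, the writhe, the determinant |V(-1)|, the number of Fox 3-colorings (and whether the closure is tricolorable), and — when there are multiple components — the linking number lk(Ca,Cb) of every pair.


Jones polynomial: V(x) = x + x^3 - x^4
<D> = -A^-10 + A^-6 + A^2; writhe +2
components 1, writhe +2 (10 crossings)
3-colorings: 9 of 3^10, det 3 — tricolorable
note: w = +2 shifts under R1 moves; the (-A^3)^(-2) factor cancels that in V


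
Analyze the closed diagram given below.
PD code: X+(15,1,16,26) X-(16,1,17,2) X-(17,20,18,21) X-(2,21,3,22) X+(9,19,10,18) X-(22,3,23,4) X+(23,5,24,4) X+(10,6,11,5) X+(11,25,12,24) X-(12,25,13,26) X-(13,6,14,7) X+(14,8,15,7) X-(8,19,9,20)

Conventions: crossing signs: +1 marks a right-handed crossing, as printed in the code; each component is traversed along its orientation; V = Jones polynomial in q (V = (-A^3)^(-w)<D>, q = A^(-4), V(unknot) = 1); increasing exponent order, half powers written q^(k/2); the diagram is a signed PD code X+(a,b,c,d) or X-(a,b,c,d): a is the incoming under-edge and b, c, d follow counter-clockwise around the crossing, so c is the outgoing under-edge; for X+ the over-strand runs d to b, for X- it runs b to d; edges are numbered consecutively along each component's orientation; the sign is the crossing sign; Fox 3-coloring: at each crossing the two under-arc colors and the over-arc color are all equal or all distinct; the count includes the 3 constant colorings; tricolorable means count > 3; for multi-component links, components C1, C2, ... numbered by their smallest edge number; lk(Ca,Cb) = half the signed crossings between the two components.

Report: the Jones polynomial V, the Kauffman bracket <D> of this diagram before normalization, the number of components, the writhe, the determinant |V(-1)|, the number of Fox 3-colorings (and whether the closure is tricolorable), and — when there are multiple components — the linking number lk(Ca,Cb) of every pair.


V = 1
<D> = -A^-3 (w = -1)
1 component over 13 crossings, w = -1
3 Fox colorings among 3^13, |V(-1)| = 1: not tricolorable
why: |V(-1)| = 1: so not tricolorable, since 3 does not divide 1


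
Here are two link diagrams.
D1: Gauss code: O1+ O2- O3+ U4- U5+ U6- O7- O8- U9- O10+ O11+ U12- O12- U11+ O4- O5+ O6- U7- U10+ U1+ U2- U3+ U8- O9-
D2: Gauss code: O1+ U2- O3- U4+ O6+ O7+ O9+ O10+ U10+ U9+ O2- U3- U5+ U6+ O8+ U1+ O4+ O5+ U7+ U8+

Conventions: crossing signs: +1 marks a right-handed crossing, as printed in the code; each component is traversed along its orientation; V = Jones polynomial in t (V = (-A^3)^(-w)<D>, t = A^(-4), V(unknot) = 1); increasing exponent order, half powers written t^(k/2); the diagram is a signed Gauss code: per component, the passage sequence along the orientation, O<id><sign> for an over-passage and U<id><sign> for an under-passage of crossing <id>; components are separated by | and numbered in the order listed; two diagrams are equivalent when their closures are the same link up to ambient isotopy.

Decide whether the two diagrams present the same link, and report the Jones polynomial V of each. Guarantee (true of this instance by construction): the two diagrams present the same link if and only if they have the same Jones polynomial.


same link: no
V(D1) = -t^-4 + t^-3 + t^-1  [12 crossings, <D> = A^-2 + A^6 - A^10, w = -2]
V(D2) = t - t^2 + 2t^3 - t^4 + t^5 - t^6  (w +6, c 10, <D> = -A^-6 + A^-2 - A^2 + 2A^6 - A^10 + A^14)
note: comparing 2 Jones polynomials yields 2 groups


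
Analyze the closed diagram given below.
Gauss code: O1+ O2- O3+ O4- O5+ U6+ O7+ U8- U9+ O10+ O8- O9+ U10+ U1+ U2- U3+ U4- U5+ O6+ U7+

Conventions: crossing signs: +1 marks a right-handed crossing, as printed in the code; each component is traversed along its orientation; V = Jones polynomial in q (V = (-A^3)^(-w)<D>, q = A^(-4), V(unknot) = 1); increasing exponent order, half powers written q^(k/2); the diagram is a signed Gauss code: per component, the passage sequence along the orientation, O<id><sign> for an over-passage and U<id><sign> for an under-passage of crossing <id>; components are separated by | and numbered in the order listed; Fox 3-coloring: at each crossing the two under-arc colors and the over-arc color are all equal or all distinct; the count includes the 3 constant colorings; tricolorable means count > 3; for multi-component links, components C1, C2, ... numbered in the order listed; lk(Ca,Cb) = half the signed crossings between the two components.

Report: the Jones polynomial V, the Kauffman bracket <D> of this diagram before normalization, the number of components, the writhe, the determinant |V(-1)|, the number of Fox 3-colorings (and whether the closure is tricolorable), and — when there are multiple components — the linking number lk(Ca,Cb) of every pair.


V(q) = q + q^3 - q^4
bracket: -A^-4 + 1 + A^8, w = +4
1 component, writhe +4, over 10 crossings
det 3, colorings 9 of 3^10 — tricolorable
observation: |V(-1)| = 3: so tricolorable, since 3 divides 3


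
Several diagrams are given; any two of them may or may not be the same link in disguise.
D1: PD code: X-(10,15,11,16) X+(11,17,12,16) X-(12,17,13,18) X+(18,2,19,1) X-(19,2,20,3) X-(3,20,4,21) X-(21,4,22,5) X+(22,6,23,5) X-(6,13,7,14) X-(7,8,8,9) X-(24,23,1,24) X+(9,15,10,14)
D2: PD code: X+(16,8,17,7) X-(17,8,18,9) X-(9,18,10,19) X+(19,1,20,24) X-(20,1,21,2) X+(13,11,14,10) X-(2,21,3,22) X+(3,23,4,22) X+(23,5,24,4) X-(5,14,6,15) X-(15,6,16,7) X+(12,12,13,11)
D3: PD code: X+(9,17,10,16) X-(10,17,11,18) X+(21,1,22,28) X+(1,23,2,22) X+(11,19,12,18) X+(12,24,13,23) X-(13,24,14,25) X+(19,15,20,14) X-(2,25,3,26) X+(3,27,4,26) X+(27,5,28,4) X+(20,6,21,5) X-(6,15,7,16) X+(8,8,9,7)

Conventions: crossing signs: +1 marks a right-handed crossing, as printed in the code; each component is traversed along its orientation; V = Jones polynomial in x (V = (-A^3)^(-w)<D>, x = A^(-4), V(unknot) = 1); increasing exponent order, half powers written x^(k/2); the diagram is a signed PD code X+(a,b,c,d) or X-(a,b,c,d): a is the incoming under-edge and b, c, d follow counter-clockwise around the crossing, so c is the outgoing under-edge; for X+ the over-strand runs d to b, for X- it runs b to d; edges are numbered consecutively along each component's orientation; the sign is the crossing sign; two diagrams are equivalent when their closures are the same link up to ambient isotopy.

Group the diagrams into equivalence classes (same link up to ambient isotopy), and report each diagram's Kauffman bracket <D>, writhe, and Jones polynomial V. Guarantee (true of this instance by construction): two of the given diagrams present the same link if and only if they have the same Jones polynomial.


classes: {D1} | {D2} | {D3}
V(D1) = 1  [12 crossings, <D> = A^-12, w = -4]
V(D2) = -x^-4 + x^-3 + x^-1  [12 crossings, <D> = A^4 + A^12 - A^16, w = 0]
V(D3) = x + x^3 - x^4  [14 crossings, <D> = -A^2 + A^6 + A^14, w = +6]
note: 3 classes among 3 diagrams; unequal V(x) rules out equality


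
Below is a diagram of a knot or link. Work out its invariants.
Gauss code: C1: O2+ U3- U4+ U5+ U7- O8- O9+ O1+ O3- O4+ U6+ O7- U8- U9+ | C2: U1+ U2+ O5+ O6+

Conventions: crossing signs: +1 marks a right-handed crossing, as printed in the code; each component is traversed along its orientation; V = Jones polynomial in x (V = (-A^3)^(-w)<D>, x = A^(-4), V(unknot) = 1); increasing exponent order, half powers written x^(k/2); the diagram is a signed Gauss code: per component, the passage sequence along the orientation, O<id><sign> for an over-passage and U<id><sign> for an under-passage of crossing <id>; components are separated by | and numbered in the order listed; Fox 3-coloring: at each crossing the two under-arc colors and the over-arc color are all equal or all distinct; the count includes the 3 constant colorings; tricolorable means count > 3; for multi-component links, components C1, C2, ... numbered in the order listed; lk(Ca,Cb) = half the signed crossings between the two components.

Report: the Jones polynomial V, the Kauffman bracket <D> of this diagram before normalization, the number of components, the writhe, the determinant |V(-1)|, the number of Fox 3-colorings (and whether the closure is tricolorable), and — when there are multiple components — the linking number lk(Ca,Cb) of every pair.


V = -x^(1/2) + x^(3/2) - x^(5/2) - x^(9/2)
<D> = A^-9 + A^-1 - A^3 + A^7 (w = +3)
2 components over 9 crossings, w = +3
lk(C1,C2): +2
3 Fox colorings among 3^9, |V(-1)| = 4: not tricolorable
why: det 4 = |V(-1)|; not divisible by 3, so not tricolorable


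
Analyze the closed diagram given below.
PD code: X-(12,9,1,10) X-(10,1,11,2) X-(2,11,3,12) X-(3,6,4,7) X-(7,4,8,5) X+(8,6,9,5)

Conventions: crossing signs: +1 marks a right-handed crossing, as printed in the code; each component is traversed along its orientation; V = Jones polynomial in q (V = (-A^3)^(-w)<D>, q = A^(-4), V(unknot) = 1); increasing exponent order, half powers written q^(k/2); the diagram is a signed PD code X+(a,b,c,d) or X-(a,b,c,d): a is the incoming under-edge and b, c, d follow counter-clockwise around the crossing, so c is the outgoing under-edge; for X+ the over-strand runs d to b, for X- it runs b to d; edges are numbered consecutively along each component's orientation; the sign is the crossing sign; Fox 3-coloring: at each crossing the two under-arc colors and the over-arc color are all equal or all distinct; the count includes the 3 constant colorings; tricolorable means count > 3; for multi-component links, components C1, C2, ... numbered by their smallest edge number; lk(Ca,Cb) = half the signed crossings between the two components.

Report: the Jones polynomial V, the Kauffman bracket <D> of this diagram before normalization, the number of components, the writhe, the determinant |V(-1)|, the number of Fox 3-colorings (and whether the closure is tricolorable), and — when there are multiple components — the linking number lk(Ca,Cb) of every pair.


Jones polynomial: V(q) = -q^-4 + q^-3 + q^-1
<D> = A^-8 + 1 - A^4; writhe -4
components 1, writhe -4 (6 crossings)
3-colorings: 9 of 3^6, det 3 — tricolorable
note: |V(-1)| = 3: so tricolorable, since 3 divides 3


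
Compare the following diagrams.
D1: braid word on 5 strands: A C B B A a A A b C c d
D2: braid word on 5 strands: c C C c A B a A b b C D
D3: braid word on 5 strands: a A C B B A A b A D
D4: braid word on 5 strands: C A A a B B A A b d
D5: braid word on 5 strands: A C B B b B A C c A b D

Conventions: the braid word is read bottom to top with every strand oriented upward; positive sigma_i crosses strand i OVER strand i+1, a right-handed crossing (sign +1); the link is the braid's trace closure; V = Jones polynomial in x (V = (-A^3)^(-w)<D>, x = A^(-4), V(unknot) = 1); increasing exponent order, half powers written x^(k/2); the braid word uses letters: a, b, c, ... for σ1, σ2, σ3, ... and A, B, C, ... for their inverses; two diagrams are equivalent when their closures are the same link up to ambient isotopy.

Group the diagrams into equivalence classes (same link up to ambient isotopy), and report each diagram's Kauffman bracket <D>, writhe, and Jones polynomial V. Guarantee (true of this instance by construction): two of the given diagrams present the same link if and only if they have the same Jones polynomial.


equivalence classes: {D1, D3, D4, D5} | {D2}
D1 (bracket A^-8 - A^-4 + 2 - A^4 + A^8 - A^12; 12 crossings at w = -4): V = -x^-6 + x^-5 - x^-4 + 2x^-3 - x^-2 + x^-1
D2 (bracket A^-6; 12 crossings at w = -2): V = 1
V(D3) = -x^-6 + x^-5 - x^-4 + 2x^-3 - x^-2 + x^-1  [10 crossings, <D> = A^-14 - A^-10 + 2A^-6 - A^-2 + A^2 - A^6, w = -6]
V(D4) = -x^-6 + x^-5 - x^-4 + 2x^-3 - x^-2 + x^-1  [10 crossings, <D> = A^-8 - A^-4 + 2 - A^4 + A^8 - A^12, w = -4]
V(D5) = -x^-6 + x^-5 - x^-4 + 2x^-3 - x^-2 + x^-1  (w -6, c 12, <D> = A^-14 - A^-10 + 2A^-6 - A^-2 + A^2 - A^6)
key observation: 2 values of V(x) split the 5 diagrams


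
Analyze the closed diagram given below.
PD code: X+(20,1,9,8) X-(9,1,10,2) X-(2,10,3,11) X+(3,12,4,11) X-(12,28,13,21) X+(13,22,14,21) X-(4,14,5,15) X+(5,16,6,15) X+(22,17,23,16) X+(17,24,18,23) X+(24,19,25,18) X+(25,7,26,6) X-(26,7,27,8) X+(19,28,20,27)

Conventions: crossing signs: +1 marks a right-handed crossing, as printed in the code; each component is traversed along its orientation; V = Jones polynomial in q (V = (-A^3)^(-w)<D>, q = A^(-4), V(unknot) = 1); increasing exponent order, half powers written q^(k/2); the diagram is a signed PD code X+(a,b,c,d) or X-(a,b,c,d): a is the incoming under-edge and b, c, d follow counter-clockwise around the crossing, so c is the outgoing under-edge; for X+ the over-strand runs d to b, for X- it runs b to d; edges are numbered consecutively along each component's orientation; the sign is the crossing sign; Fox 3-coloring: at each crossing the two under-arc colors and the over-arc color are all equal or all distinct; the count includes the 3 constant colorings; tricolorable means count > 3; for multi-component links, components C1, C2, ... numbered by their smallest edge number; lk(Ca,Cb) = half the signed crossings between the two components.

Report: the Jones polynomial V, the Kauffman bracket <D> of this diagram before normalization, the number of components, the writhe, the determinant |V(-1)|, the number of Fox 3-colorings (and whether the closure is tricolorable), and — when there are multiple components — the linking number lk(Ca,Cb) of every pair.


V = q + q^2 + q^3 + q^6
<D> = A^-12 + 1 + A^4 + A^8 (w = +4)
3 components over 14 crossings, w = +4
lk(C1,C2): 0
lk(C1,C3) = 0
linking number lk(C2,C3) = +2
9 Fox colorings among 3^14, |V(-1)| = 0: tricolorable
why: the 3 component pairs carry total linking +2


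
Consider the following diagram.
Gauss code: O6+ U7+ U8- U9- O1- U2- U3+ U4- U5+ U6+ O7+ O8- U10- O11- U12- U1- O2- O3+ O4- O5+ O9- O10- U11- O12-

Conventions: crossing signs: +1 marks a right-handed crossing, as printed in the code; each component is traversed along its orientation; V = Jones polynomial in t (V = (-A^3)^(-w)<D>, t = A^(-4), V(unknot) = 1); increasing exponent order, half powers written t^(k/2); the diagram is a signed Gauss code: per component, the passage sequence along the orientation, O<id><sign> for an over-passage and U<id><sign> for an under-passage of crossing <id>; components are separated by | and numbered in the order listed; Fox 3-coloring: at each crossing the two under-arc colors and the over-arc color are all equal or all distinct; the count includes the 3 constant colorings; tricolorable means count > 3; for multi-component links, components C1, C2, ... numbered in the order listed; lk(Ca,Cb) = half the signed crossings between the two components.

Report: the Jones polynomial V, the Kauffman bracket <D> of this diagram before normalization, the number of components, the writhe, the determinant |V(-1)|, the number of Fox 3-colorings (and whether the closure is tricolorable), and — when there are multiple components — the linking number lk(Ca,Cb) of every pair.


V = -t^-6 + t^-5 - t^-4 + 2t^-3 - t^-2 + t^-1
<D> = A^-8 - A^-4 + 2 - A^4 + A^8 - A^12 (w = -4)
1 component over 12 crossings, w = -4
3 Fox colorings among 3^12, |V(-1)| = 7: not tricolorable
why: w = -4 (over 12 crossings) is diagram-only; (-A^3)^(4) removes it from V


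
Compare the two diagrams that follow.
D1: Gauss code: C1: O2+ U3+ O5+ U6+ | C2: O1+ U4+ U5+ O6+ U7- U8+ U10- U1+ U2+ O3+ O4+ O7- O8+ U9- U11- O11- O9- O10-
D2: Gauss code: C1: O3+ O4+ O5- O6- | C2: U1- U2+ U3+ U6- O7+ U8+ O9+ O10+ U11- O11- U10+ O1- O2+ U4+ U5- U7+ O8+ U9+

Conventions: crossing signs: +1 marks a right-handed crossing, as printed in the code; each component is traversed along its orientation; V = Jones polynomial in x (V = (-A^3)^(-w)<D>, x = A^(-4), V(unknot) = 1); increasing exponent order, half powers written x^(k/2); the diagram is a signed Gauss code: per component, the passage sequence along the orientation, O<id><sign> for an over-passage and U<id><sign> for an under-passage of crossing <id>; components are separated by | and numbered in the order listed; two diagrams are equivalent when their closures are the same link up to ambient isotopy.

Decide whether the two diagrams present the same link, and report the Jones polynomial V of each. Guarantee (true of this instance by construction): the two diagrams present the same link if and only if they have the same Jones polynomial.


same link: no
V(D1) = -x^(3/2) - x^(7/2) + x^(9/2) - x^(11/2)  [11 crossings, <D> = A^-13 - A^-9 + A^-5 + A^3, w = +3]
D2 (bracket -A^-9 + A^-1 + A^3 + A^7; 11 crossings at w = +3): V = -x^(1/2) - x^(3/2) - x^(5/2) + x^(9/2)
note: comparing 2 Jones polynomials yields 2 groups


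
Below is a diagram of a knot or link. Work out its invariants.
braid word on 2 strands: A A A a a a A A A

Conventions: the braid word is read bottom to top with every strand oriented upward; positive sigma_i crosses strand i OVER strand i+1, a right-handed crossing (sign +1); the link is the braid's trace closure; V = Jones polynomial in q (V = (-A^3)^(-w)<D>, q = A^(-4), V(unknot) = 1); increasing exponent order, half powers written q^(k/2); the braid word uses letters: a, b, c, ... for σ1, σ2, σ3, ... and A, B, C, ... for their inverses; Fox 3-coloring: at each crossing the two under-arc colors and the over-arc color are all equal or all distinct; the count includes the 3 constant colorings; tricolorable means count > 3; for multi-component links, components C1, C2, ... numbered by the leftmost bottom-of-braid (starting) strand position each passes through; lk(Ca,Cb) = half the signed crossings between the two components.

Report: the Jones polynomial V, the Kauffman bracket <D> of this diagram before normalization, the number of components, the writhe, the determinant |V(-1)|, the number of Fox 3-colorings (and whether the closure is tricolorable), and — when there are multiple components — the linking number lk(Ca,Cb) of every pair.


V = -q^-4 + q^-3 + q^-1
<D> = -A^-5 - A^3 + A^7 (w = -3)
1 component over 9 crossings, w = -3
9 Fox colorings among 3^9, |V(-1)| = 3: tricolorable
why: V spans 3 powers of q: at least 3 crossings in any diagram


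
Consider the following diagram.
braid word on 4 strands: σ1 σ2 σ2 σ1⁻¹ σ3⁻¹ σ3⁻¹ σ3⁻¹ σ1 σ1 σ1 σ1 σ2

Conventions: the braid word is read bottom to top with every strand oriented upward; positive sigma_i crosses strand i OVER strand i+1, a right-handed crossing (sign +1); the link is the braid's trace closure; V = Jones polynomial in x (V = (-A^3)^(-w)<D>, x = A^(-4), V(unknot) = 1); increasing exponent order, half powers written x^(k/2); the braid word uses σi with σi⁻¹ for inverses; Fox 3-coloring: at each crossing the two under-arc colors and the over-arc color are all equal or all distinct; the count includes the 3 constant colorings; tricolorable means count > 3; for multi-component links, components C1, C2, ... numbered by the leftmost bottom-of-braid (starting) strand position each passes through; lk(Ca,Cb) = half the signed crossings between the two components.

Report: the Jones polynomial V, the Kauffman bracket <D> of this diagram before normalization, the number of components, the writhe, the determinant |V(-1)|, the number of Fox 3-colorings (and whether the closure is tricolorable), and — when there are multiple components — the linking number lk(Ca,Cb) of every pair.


V = x^(-3/2) - x^(-1/2) + x^(1/2) - 3x^(3/2) + 2x^(5/2) - 3x^(7/2) + 3x^(9/2) - 2x^(11/2) + x^(13/2) - x^(15/2)
<D> = -A^-18 + A^-14 - 2A^-10 + 3A^-6 - 3A^-2 + 2A^2 - 3A^6 + A^10 - A^14 + A^18 (w = +4)
2 components over 12 crossings, w = +4
lk(C1,C2): +3
27 Fox colorings among 3^12, |V(-1)| = 18: tricolorable
why: w = +4 (over 12 crossings) is diagram-only; (-A^3)^(-4) removes it from V


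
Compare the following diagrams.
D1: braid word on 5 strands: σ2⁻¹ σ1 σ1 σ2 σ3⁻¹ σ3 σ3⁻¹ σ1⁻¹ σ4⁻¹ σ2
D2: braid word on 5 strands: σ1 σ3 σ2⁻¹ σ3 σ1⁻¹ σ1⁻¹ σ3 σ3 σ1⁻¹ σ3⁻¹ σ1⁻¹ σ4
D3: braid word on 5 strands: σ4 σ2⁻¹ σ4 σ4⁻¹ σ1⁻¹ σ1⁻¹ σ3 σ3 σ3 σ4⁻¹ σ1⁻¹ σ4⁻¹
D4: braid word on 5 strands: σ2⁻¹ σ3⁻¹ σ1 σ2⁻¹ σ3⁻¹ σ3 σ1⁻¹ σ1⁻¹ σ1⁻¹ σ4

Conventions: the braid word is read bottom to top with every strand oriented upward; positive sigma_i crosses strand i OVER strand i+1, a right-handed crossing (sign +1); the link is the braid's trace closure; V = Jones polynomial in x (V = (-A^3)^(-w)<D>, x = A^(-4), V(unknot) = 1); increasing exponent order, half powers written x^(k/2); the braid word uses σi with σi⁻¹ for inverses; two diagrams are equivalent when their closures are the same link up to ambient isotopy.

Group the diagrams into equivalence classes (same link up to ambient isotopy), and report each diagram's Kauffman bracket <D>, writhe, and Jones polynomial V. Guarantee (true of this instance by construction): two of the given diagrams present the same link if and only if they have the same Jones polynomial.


equivalence classes: {D1} | {D2, D3} | {D4}
D1 (bracket 1; 10 crossings at w = 0): V = 1
V(D2) = -x^-3 + x^-2 - x^-1 + 3 - x + x^2 - x^3  [12 crossings, <D> = -A^-12 + A^-8 - A^-4 + 3 - A^4 + A^8 - A^12, w = 0]
D3 (bracket -A^-18 + A^-14 - A^-10 + 3A^-6 - A^-2 + A^2 - A^6; 12 crossings at w = -2): V = -x^-3 + x^-2 - x^-1 + 3 - x + x^2 - x^3
V(D4) = -x^-6 + x^-5 - x^-4 + 2x^-3 - x^-2 + x^-1  [10 crossings, <D> = A^-8 - A^-4 + 2 - A^4 + A^8 - A^12, w = -4]
key observation: 3 values of V(x) split the 4 diagrams


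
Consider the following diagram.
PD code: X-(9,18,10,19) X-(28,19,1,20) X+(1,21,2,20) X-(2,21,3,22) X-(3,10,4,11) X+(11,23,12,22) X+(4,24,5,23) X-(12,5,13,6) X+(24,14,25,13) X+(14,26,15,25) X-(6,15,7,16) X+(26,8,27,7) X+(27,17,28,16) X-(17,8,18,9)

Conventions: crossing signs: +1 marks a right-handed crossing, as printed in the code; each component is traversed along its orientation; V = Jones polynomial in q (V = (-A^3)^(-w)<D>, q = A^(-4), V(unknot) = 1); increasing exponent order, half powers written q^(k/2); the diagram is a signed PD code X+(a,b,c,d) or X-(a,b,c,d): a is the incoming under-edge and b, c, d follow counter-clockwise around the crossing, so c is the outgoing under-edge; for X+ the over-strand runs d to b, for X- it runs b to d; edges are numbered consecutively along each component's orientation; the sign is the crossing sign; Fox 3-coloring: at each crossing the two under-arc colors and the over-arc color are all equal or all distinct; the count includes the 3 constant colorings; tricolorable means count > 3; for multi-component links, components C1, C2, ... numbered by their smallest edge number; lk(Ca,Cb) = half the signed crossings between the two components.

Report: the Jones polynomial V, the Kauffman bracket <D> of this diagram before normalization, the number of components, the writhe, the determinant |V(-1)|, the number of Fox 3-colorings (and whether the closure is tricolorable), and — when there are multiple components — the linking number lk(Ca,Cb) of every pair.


V = -q^-3 + 2q^-2 - 2q^-1 + 3 - 2q + 2q^2 - q^3
<D> = -A^-12 + 2A^-8 - 2A^-4 + 3 - 2A^4 + 2A^8 - A^12 (w = 0)
1 component over 14 crossings, w = 0
3 Fox colorings among 3^14, |V(-1)| = 13: not tricolorable
why: w = 0 shifts under R1 moves; the (-A^3)^(0) factor cancels that in V


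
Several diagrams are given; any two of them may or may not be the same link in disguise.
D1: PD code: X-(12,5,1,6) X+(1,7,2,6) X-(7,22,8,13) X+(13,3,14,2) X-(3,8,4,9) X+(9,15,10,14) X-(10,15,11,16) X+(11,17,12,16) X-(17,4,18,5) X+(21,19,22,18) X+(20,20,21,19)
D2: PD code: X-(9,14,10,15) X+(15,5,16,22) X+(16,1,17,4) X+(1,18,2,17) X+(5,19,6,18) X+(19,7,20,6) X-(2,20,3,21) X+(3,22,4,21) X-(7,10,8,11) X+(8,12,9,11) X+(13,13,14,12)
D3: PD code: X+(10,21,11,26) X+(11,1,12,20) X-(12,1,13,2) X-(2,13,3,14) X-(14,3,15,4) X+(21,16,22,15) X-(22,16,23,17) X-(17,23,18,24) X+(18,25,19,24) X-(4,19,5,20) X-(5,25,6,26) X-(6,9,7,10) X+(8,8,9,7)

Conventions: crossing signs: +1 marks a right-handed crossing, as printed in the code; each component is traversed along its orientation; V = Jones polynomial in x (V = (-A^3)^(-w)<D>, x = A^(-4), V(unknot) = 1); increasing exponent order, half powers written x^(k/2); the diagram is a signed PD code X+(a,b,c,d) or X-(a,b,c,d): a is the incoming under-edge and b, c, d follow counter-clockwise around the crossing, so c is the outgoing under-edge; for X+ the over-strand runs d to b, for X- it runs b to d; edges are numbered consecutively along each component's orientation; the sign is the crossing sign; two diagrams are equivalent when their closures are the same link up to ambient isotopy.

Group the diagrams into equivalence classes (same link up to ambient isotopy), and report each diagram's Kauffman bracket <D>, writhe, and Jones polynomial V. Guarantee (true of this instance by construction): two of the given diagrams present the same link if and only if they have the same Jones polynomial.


equivalence classes: {D1} | {D2} | {D3}
D1 (bracket A^-3 - A + 2A^5 - A^9 + 2A^13 - A^17; 11 crossings at w = +1): V = x^(-7/2) - 2x^(-5/2) + x^(-3/2) - 2x^(-1/2) + x^(1/2) - x^(3/2)
D2 (bracket -A^-11 + A^-7 - A^-3 + 2A + A^9; 11 crossings at w = +5): V = -x^(3/2) - 2x^(7/2) + x^(9/2) - x^(11/2) + x^(13/2)
D3 (bracket A^-7 + A^-3 + A - A^9; 13 crossings at w = -3): V = x^(-9/2) - x^(-5/2) - x^(-3/2) - x^(-1/2)
key observation: comparing 3 Jones polynomials yields 3 groups


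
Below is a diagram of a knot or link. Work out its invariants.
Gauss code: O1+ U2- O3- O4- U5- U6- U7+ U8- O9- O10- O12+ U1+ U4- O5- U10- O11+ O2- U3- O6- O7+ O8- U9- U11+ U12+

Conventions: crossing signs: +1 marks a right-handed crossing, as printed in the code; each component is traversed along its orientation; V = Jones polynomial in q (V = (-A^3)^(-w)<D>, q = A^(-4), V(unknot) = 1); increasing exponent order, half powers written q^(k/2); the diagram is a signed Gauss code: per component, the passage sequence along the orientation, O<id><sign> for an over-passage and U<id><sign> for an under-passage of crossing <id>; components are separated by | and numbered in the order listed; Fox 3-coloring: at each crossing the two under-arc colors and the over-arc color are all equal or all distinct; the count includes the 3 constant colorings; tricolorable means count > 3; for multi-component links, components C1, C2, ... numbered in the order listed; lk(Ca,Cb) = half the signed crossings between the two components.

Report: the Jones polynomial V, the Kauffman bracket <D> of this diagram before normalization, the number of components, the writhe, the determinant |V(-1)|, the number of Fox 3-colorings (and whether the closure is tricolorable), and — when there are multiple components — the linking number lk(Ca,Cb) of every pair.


V = q^-7 - 2q^-6 + 2q^-5 - 3q^-4 + 3q^-3 - 2q^-2 + 2q^-1
<D> = 2A^-8 - 2A^-4 + 3 - 3A^4 + 2A^8 - 2A^12 + A^16 (w = -4)
1 component over 12 crossings, w = -4
9 Fox colorings among 3^12, |V(-1)| = 15: tricolorable
why: |V(-1)| = 15: so tricolorable, since 3 divides 15


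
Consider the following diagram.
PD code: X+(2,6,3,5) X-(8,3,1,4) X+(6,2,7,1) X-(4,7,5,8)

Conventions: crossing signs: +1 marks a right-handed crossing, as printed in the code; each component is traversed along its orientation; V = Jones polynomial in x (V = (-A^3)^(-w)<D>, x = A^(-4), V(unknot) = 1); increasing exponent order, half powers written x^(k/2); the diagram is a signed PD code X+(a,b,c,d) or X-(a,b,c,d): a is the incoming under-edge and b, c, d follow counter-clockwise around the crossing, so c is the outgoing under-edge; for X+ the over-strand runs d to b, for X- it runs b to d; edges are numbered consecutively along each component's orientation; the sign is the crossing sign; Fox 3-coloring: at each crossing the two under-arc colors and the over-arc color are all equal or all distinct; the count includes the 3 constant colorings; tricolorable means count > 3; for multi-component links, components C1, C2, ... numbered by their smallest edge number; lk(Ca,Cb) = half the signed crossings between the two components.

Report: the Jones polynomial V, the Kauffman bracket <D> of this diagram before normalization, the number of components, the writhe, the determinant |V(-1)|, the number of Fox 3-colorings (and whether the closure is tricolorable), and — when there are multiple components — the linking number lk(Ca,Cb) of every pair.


V(x) = x^-2 - x^-1 + 1 - x + x^2
bracket: A^-8 - A^-4 + 1 - A^4 + A^8, w = 0
1 component, writhe 0, over 4 crossings
det 5, colorings 3 of 3^4 — not tricolorable
observation: palindromic: swapping x for 1/x fixes V


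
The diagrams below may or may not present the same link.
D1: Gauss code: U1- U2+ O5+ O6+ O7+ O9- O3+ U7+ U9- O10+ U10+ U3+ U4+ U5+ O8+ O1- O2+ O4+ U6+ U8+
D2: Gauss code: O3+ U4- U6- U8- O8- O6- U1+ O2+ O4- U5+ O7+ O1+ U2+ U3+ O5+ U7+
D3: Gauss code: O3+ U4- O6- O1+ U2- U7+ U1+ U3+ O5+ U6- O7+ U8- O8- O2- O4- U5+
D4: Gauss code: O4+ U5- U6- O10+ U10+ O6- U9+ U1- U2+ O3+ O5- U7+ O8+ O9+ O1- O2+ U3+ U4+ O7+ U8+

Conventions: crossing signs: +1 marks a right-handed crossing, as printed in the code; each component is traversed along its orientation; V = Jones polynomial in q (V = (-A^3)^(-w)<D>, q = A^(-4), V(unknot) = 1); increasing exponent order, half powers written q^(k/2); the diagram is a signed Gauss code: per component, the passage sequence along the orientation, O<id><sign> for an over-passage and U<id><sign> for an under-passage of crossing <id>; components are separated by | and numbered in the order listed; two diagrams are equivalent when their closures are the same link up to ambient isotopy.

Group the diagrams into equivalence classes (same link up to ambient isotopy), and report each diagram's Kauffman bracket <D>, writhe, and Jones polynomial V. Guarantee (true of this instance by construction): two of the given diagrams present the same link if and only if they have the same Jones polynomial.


grouping into links: {D1} | {D3} | {D2, D4}
V(D1) = q + q^3 - q^4  (w +6, c 10, <D> = -A^2 + A^6 + A^14)
V(D2) = q - q^2 + 2q^3 - q^4 + q^5 - q^6  [8 crossings, <D> = -A^-18 + A^-14 - A^-10 + 2A^-6 - A^-2 + A^2, w = +2]
V(D3) = q^-2 - q^-1 + 1 - q + q^2  [8 crossings, <D> = A^-8 - A^-4 + 1 - A^4 + A^8, w = 0]
V(D4) = q - q^2 + 2q^3 - q^4 + q^5 - q^6  (w +4, c 10, <D> = -A^-12 + A^-8 - A^-4 + 2 - A^4 + A^8)
why: 3 classes among 4 diagrams; unequal V(q) rules out equality


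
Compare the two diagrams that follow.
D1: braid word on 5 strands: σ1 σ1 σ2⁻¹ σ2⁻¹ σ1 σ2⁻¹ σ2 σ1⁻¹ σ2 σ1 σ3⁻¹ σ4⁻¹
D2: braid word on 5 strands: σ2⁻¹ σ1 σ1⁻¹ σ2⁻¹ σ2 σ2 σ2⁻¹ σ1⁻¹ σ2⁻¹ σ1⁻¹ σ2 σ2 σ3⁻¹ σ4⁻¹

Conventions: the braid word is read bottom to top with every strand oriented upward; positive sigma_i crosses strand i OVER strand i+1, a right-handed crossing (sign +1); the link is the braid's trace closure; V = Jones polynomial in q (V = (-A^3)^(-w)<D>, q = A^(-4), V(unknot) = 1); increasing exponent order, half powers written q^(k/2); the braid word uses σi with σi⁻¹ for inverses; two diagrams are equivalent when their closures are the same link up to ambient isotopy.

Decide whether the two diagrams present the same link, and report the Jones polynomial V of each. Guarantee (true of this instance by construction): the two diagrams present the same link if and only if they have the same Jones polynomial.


same link: no
V(D1) = q + q^3 - q^4  [12 crossings, <D> = -A^-16 + A^-12 + A^-4, w = 0]
D2 (bracket A^-12; 14 crossings at w = -4): V = 1
note: comparing 2 Jones polynomials yields 2 groups


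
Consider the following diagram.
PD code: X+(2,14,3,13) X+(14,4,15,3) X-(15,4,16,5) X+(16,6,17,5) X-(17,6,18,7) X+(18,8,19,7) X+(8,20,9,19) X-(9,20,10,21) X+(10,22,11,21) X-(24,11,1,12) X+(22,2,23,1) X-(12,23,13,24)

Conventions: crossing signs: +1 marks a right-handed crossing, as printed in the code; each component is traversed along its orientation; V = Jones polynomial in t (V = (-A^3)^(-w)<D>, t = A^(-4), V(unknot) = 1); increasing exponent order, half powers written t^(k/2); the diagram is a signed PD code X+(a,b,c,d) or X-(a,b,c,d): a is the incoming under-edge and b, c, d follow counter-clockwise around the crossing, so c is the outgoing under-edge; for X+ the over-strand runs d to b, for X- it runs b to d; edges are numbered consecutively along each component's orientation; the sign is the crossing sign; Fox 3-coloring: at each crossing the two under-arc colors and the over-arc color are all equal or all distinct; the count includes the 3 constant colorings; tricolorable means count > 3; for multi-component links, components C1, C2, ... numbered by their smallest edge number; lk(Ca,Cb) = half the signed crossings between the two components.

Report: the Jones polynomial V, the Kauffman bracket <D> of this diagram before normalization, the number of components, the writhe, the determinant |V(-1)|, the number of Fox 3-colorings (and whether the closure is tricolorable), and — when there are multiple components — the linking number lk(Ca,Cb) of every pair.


V = t^-1 - 1 + 2t - 2t^2 + 2t^3 - 2t^4 + t^5
<D> = A^-14 - 2A^-10 + 2A^-6 - 2A^-2 + 2A^2 - A^6 + A^10 (w = +2)
1 component over 12 crossings, w = +2
3 Fox colorings among 3^12, |V(-1)| = 11: not tricolorable
why: V spans 6 powers of t: at least 6 crossings in any diagram


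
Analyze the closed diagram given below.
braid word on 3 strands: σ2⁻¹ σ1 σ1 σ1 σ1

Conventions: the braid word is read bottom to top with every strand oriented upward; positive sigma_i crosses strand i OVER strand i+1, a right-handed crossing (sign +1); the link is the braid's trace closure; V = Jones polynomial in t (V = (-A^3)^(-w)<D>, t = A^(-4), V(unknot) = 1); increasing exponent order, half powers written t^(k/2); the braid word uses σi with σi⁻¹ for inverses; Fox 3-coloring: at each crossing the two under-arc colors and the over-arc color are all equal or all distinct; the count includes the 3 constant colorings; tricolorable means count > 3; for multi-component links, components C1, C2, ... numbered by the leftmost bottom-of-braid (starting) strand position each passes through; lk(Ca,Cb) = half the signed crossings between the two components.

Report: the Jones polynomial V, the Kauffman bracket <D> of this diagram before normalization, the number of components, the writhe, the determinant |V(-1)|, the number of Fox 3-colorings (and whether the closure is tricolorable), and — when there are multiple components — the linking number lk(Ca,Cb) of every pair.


V(t) = -t^(3/2) - t^(7/2) + t^(9/2) - t^(11/2)
bracket: A^-13 - A^-9 + A^-5 + A^3, w = +3
2 components, writhe +3, over 5 crossings
lk(C1,C2) = +2
det 4, colorings 3 of 3^5 — not tricolorable
observation: |V(-1)| = 4: so not tricolorable, since 3 does not divide 4
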